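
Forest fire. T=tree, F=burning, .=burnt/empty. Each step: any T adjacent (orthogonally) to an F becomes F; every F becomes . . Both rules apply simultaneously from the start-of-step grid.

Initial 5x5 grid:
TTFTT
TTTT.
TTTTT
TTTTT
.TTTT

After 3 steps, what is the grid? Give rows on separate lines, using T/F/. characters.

Step 1: 3 trees catch fire, 1 burn out
  TF.FT
  TTFT.
  TTTTT
  TTTTT
  .TTTT
Step 2: 5 trees catch fire, 3 burn out
  F...F
  TF.F.
  TTFTT
  TTTTT
  .TTTT
Step 3: 4 trees catch fire, 5 burn out
  .....
  F....
  TF.FT
  TTFTT
  .TTTT

.....
F....
TF.FT
TTFTT
.TTTT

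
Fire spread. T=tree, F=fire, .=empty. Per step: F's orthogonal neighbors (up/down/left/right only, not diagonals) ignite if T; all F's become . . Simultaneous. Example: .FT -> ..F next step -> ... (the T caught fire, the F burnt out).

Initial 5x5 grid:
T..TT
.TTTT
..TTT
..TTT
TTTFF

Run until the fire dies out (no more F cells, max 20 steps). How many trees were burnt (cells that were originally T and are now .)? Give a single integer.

Step 1: +3 fires, +2 burnt (F count now 3)
Step 2: +4 fires, +3 burnt (F count now 4)
Step 3: +4 fires, +4 burnt (F count now 4)
Step 4: +3 fires, +4 burnt (F count now 3)
Step 5: +1 fires, +3 burnt (F count now 1)
Step 6: +0 fires, +1 burnt (F count now 0)
Fire out after step 6
Initially T: 16, now '.': 24
Total burnt (originally-T cells now '.'): 15

Answer: 15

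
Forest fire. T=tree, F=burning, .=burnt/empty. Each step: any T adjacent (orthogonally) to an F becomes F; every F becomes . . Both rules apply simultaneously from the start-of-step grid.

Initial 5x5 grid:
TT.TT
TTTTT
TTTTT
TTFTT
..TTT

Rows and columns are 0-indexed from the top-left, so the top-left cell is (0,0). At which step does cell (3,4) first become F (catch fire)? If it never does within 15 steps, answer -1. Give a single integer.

Step 1: cell (3,4)='T' (+4 fires, +1 burnt)
Step 2: cell (3,4)='F' (+6 fires, +4 burnt)
  -> target ignites at step 2
Step 3: cell (3,4)='.' (+5 fires, +6 burnt)
Step 4: cell (3,4)='.' (+4 fires, +5 burnt)
Step 5: cell (3,4)='.' (+2 fires, +4 burnt)
Step 6: cell (3,4)='.' (+0 fires, +2 burnt)
  fire out at step 6

2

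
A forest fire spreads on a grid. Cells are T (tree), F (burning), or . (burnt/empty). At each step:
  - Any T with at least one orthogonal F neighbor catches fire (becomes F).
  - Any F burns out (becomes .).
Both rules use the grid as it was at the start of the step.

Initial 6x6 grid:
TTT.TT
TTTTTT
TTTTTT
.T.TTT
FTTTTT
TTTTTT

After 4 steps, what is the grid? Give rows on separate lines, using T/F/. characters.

Step 1: 2 trees catch fire, 1 burn out
  TTT.TT
  TTTTTT
  TTTTTT
  .T.TTT
  .FTTTT
  FTTTTT
Step 2: 3 trees catch fire, 2 burn out
  TTT.TT
  TTTTTT
  TTTTTT
  .F.TTT
  ..FTTT
  .FTTTT
Step 3: 3 trees catch fire, 3 burn out
  TTT.TT
  TTTTTT
  TFTTTT
  ...TTT
  ...FTT
  ..FTTT
Step 4: 6 trees catch fire, 3 burn out
  TTT.TT
  TFTTTT
  F.FTTT
  ...FTT
  ....FT
  ...FTT

TTT.TT
TFTTTT
F.FTTT
...FTT
....FT
...FTT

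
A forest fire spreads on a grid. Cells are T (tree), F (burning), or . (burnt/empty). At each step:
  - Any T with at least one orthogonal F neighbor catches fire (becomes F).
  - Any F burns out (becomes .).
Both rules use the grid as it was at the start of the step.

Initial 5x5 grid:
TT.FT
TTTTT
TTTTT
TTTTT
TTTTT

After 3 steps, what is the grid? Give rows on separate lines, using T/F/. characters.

Step 1: 2 trees catch fire, 1 burn out
  TT..F
  TTTFT
  TTTTT
  TTTTT
  TTTTT
Step 2: 3 trees catch fire, 2 burn out
  TT...
  TTF.F
  TTTFT
  TTTTT
  TTTTT
Step 3: 4 trees catch fire, 3 burn out
  TT...
  TF...
  TTF.F
  TTTFT
  TTTTT

TT...
TF...
TTF.F
TTTFT
TTTTT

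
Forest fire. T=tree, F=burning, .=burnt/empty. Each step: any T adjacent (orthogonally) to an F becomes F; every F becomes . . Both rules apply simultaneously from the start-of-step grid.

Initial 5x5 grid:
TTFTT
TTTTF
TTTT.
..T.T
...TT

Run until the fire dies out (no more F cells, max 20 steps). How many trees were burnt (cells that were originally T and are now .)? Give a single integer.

Answer: 13

Derivation:
Step 1: +5 fires, +2 burnt (F count now 5)
Step 2: +4 fires, +5 burnt (F count now 4)
Step 3: +3 fires, +4 burnt (F count now 3)
Step 4: +1 fires, +3 burnt (F count now 1)
Step 5: +0 fires, +1 burnt (F count now 0)
Fire out after step 5
Initially T: 16, now '.': 22
Total burnt (originally-T cells now '.'): 13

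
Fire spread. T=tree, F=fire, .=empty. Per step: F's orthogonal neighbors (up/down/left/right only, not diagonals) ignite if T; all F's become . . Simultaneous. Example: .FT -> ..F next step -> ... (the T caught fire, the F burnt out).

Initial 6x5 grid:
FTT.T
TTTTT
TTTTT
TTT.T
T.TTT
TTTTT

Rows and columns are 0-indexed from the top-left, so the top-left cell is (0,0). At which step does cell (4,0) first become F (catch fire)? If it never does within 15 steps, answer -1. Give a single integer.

Step 1: cell (4,0)='T' (+2 fires, +1 burnt)
Step 2: cell (4,0)='T' (+3 fires, +2 burnt)
Step 3: cell (4,0)='T' (+3 fires, +3 burnt)
Step 4: cell (4,0)='F' (+4 fires, +3 burnt)
  -> target ignites at step 4
Step 5: cell (4,0)='.' (+4 fires, +4 burnt)
Step 6: cell (4,0)='.' (+4 fires, +4 burnt)
Step 7: cell (4,0)='.' (+3 fires, +4 burnt)
Step 8: cell (4,0)='.' (+2 fires, +3 burnt)
Step 9: cell (4,0)='.' (+1 fires, +2 burnt)
Step 10: cell (4,0)='.' (+0 fires, +1 burnt)
  fire out at step 10

4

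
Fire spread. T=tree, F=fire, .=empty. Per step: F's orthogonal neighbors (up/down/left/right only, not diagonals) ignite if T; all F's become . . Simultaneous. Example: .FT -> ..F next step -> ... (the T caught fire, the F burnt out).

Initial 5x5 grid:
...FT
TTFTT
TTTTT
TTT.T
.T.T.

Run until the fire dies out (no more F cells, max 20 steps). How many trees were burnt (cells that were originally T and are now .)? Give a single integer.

Step 1: +4 fires, +2 burnt (F count now 4)
Step 2: +5 fires, +4 burnt (F count now 5)
Step 3: +3 fires, +5 burnt (F count now 3)
Step 4: +3 fires, +3 burnt (F count now 3)
Step 5: +0 fires, +3 burnt (F count now 0)
Fire out after step 5
Initially T: 16, now '.': 24
Total burnt (originally-T cells now '.'): 15

Answer: 15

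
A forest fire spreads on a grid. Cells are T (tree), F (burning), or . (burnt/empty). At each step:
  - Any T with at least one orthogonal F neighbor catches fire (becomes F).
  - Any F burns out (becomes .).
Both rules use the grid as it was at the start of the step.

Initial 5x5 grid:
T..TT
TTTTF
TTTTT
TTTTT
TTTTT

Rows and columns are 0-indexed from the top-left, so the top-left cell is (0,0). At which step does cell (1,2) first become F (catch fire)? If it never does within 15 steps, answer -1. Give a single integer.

Step 1: cell (1,2)='T' (+3 fires, +1 burnt)
Step 2: cell (1,2)='F' (+4 fires, +3 burnt)
  -> target ignites at step 2
Step 3: cell (1,2)='.' (+4 fires, +4 burnt)
Step 4: cell (1,2)='.' (+4 fires, +4 burnt)
Step 5: cell (1,2)='.' (+4 fires, +4 burnt)
Step 6: cell (1,2)='.' (+2 fires, +4 burnt)
Step 7: cell (1,2)='.' (+1 fires, +2 burnt)
Step 8: cell (1,2)='.' (+0 fires, +1 burnt)
  fire out at step 8

2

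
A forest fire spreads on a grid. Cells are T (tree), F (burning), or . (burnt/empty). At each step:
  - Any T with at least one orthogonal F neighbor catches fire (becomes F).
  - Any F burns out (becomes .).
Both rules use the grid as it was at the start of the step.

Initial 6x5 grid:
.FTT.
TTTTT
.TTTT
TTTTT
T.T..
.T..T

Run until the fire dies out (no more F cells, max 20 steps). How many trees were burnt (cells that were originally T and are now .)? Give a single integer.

Answer: 18

Derivation:
Step 1: +2 fires, +1 burnt (F count now 2)
Step 2: +4 fires, +2 burnt (F count now 4)
Step 3: +3 fires, +4 burnt (F count now 3)
Step 4: +4 fires, +3 burnt (F count now 4)
Step 5: +4 fires, +4 burnt (F count now 4)
Step 6: +1 fires, +4 burnt (F count now 1)
Step 7: +0 fires, +1 burnt (F count now 0)
Fire out after step 7
Initially T: 20, now '.': 28
Total burnt (originally-T cells now '.'): 18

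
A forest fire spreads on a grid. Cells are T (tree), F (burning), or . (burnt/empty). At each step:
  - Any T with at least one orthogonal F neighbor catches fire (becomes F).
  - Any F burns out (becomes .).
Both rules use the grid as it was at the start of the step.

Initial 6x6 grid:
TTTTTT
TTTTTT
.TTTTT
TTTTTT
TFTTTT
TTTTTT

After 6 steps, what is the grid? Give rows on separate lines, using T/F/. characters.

Step 1: 4 trees catch fire, 1 burn out
  TTTTTT
  TTTTTT
  .TTTTT
  TFTTTT
  F.FTTT
  TFTTTT
Step 2: 6 trees catch fire, 4 burn out
  TTTTTT
  TTTTTT
  .FTTTT
  F.FTTT
  ...FTT
  F.FTTT
Step 3: 5 trees catch fire, 6 burn out
  TTTTTT
  TFTTTT
  ..FTTT
  ...FTT
  ....FT
  ...FTT
Step 4: 7 trees catch fire, 5 burn out
  TFTTTT
  F.FTTT
  ...FTT
  ....FT
  .....F
  ....FT
Step 5: 6 trees catch fire, 7 burn out
  F.FTTT
  ...FTT
  ....FT
  .....F
  ......
  .....F
Step 6: 3 trees catch fire, 6 burn out
  ...FTT
  ....FT
  .....F
  ......
  ......
  ......

...FTT
....FT
.....F
......
......
......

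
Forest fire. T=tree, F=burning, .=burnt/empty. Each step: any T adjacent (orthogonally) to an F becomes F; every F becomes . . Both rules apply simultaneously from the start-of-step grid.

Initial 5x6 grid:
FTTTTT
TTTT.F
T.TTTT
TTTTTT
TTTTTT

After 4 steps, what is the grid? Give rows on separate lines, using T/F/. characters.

Step 1: 4 trees catch fire, 2 burn out
  .FTTTF
  FTTT..
  T.TTTF
  TTTTTT
  TTTTTT
Step 2: 6 trees catch fire, 4 burn out
  ..FTF.
  .FTT..
  F.TTF.
  TTTTTF
  TTTTTT
Step 3: 6 trees catch fire, 6 burn out
  ...F..
  ..FT..
  ..TF..
  FTTTF.
  TTTTTF
Step 4: 6 trees catch fire, 6 burn out
  ......
  ...F..
  ..F...
  .FTF..
  FTTTF.

......
...F..
..F...
.FTF..
FTTTF.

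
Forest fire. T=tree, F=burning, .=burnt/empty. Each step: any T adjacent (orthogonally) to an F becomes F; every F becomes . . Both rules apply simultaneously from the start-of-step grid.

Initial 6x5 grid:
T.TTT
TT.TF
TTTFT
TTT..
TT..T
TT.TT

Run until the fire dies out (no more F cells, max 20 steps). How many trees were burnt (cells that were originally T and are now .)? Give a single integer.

Step 1: +4 fires, +2 burnt (F count now 4)
Step 2: +3 fires, +4 burnt (F count now 3)
Step 3: +4 fires, +3 burnt (F count now 4)
Step 4: +3 fires, +4 burnt (F count now 3)
Step 5: +3 fires, +3 burnt (F count now 3)
Step 6: +1 fires, +3 burnt (F count now 1)
Step 7: +0 fires, +1 burnt (F count now 0)
Fire out after step 7
Initially T: 21, now '.': 27
Total burnt (originally-T cells now '.'): 18

Answer: 18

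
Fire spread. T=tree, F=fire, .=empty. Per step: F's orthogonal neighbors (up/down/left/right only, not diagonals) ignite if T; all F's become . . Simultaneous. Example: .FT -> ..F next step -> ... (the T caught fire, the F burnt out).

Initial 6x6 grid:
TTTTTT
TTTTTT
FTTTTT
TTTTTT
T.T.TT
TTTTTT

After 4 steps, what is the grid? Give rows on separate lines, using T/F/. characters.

Step 1: 3 trees catch fire, 1 burn out
  TTTTTT
  FTTTTT
  .FTTTT
  FTTTTT
  T.T.TT
  TTTTTT
Step 2: 5 trees catch fire, 3 burn out
  FTTTTT
  .FTTTT
  ..FTTT
  .FTTTT
  F.T.TT
  TTTTTT
Step 3: 5 trees catch fire, 5 burn out
  .FTTTT
  ..FTTT
  ...FTT
  ..FTTT
  ..T.TT
  FTTTTT
Step 4: 6 trees catch fire, 5 burn out
  ..FTTT
  ...FTT
  ....FT
  ...FTT
  ..F.TT
  .FTTTT

..FTTT
...FTT
....FT
...FTT
..F.TT
.FTTTT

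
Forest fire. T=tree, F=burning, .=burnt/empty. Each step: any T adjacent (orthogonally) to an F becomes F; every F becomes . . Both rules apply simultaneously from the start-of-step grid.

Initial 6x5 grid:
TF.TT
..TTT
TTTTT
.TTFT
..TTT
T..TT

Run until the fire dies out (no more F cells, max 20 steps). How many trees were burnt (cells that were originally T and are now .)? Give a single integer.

Step 1: +5 fires, +2 burnt (F count now 5)
Step 2: +7 fires, +5 burnt (F count now 7)
Step 3: +5 fires, +7 burnt (F count now 5)
Step 4: +2 fires, +5 burnt (F count now 2)
Step 5: +0 fires, +2 burnt (F count now 0)
Fire out after step 5
Initially T: 20, now '.': 29
Total burnt (originally-T cells now '.'): 19

Answer: 19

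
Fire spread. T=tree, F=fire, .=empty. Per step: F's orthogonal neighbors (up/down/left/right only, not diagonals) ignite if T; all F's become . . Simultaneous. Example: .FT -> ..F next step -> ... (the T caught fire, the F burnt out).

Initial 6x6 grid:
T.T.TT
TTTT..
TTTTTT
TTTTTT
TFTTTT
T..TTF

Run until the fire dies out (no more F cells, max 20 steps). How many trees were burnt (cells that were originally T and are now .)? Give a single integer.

Answer: 26

Derivation:
Step 1: +5 fires, +2 burnt (F count now 5)
Step 2: +8 fires, +5 burnt (F count now 8)
Step 3: +6 fires, +8 burnt (F count now 6)
Step 4: +4 fires, +6 burnt (F count now 4)
Step 5: +3 fires, +4 burnt (F count now 3)
Step 6: +0 fires, +3 burnt (F count now 0)
Fire out after step 6
Initially T: 28, now '.': 34
Total burnt (originally-T cells now '.'): 26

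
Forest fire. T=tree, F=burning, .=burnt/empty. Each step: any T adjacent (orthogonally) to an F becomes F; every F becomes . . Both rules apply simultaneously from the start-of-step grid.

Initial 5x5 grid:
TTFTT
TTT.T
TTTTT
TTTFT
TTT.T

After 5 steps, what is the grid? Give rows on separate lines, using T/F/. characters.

Step 1: 6 trees catch fire, 2 burn out
  TF.FT
  TTF.T
  TTTFT
  TTF.F
  TTT.T
Step 2: 8 trees catch fire, 6 burn out
  F...F
  TF..T
  TTF.F
  TF...
  TTF.F
Step 3: 5 trees catch fire, 8 burn out
  .....
  F...F
  TF...
  F....
  TF...
Step 4: 2 trees catch fire, 5 burn out
  .....
  .....
  F....
  .....
  F....
Step 5: 0 trees catch fire, 2 burn out
  .....
  .....
  .....
  .....
  .....

.....
.....
.....
.....
.....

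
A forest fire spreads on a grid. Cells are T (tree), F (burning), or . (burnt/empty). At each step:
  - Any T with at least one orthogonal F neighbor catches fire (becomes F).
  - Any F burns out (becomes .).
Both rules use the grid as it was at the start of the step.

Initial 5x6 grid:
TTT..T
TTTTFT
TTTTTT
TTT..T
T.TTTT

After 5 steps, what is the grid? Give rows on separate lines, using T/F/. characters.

Step 1: 3 trees catch fire, 1 burn out
  TTT..T
  TTTF.F
  TTTTFT
  TTT..T
  T.TTTT
Step 2: 4 trees catch fire, 3 burn out
  TTT..F
  TTF...
  TTTF.F
  TTT..T
  T.TTTT
Step 3: 4 trees catch fire, 4 burn out
  TTF...
  TF....
  TTF...
  TTT..F
  T.TTTT
Step 4: 5 trees catch fire, 4 burn out
  TF....
  F.....
  TF....
  TTF...
  T.TTTF
Step 5: 5 trees catch fire, 5 burn out
  F.....
  ......
  F.....
  TF....
  T.FTF.

F.....
......
F.....
TF....
T.FTF.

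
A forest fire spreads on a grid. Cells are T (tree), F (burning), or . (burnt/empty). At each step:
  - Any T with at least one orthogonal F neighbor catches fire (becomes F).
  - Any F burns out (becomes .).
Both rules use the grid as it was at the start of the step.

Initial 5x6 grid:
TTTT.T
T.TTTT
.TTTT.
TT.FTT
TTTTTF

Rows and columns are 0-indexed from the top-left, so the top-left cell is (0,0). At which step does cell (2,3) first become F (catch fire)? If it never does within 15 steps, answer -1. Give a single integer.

Step 1: cell (2,3)='F' (+5 fires, +2 burnt)
  -> target ignites at step 1
Step 2: cell (2,3)='.' (+4 fires, +5 burnt)
Step 3: cell (2,3)='.' (+5 fires, +4 burnt)
Step 4: cell (2,3)='.' (+4 fires, +5 burnt)
Step 5: cell (2,3)='.' (+3 fires, +4 burnt)
Step 6: cell (2,3)='.' (+1 fires, +3 burnt)
Step 7: cell (2,3)='.' (+1 fires, +1 burnt)
Step 8: cell (2,3)='.' (+0 fires, +1 burnt)
  fire out at step 8

1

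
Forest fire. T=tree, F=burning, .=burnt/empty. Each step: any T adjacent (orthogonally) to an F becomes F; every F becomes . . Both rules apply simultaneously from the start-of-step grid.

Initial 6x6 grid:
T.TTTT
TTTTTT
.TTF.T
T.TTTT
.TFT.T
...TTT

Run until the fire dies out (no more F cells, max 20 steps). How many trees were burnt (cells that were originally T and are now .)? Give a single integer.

Answer: 24

Derivation:
Step 1: +6 fires, +2 burnt (F count now 6)
Step 2: +6 fires, +6 burnt (F count now 6)
Step 3: +6 fires, +6 burnt (F count now 6)
Step 4: +5 fires, +6 burnt (F count now 5)
Step 5: +1 fires, +5 burnt (F count now 1)
Step 6: +0 fires, +1 burnt (F count now 0)
Fire out after step 6
Initially T: 25, now '.': 35
Total burnt (originally-T cells now '.'): 24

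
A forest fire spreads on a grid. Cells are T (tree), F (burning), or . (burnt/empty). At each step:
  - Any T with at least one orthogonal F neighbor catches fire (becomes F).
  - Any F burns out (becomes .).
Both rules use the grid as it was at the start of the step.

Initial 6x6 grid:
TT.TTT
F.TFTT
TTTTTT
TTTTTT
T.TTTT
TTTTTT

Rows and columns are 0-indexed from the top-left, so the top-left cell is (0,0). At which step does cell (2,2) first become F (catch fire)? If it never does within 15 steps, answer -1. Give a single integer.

Step 1: cell (2,2)='T' (+6 fires, +2 burnt)
Step 2: cell (2,2)='F' (+8 fires, +6 burnt)
  -> target ignites at step 2
Step 3: cell (2,2)='.' (+7 fires, +8 burnt)
Step 4: cell (2,2)='.' (+5 fires, +7 burnt)
Step 5: cell (2,2)='.' (+4 fires, +5 burnt)
Step 6: cell (2,2)='.' (+1 fires, +4 burnt)
Step 7: cell (2,2)='.' (+0 fires, +1 burnt)
  fire out at step 7

2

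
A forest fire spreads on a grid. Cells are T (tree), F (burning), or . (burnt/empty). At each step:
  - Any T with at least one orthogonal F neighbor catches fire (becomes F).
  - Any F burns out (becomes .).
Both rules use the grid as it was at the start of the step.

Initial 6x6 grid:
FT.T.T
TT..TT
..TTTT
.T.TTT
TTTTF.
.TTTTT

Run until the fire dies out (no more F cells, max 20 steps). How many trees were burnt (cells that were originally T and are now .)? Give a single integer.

Answer: 23

Derivation:
Step 1: +5 fires, +2 burnt (F count now 5)
Step 2: +7 fires, +5 burnt (F count now 7)
Step 3: +5 fires, +7 burnt (F count now 5)
Step 4: +5 fires, +5 burnt (F count now 5)
Step 5: +1 fires, +5 burnt (F count now 1)
Step 6: +0 fires, +1 burnt (F count now 0)
Fire out after step 6
Initially T: 24, now '.': 35
Total burnt (originally-T cells now '.'): 23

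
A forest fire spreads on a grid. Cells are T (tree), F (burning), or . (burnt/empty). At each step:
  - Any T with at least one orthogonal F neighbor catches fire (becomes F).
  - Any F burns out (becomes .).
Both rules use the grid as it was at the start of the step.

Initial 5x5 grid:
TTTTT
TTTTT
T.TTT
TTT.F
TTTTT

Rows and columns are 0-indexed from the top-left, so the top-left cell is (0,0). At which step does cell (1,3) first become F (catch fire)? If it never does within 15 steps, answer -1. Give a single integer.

Step 1: cell (1,3)='T' (+2 fires, +1 burnt)
Step 2: cell (1,3)='T' (+3 fires, +2 burnt)
Step 3: cell (1,3)='F' (+4 fires, +3 burnt)
  -> target ignites at step 3
Step 4: cell (1,3)='.' (+4 fires, +4 burnt)
Step 5: cell (1,3)='.' (+4 fires, +4 burnt)
Step 6: cell (1,3)='.' (+3 fires, +4 burnt)
Step 7: cell (1,3)='.' (+2 fires, +3 burnt)
Step 8: cell (1,3)='.' (+0 fires, +2 burnt)
  fire out at step 8

3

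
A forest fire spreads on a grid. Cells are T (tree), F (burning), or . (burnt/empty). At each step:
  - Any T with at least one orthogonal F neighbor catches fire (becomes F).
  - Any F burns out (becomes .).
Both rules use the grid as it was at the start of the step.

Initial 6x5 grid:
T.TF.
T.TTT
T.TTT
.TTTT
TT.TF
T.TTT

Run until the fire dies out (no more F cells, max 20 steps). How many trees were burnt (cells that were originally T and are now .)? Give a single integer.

Step 1: +5 fires, +2 burnt (F count now 5)
Step 2: +6 fires, +5 burnt (F count now 6)
Step 3: +3 fires, +6 burnt (F count now 3)
Step 4: +1 fires, +3 burnt (F count now 1)
Step 5: +1 fires, +1 burnt (F count now 1)
Step 6: +1 fires, +1 burnt (F count now 1)
Step 7: +1 fires, +1 burnt (F count now 1)
Step 8: +0 fires, +1 burnt (F count now 0)
Fire out after step 8
Initially T: 21, now '.': 27
Total burnt (originally-T cells now '.'): 18

Answer: 18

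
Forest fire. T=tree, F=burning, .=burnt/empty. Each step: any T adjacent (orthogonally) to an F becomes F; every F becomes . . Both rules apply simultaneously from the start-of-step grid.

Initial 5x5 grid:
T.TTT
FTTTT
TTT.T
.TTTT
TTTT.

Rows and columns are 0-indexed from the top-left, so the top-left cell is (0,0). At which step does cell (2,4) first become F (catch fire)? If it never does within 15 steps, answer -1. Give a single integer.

Step 1: cell (2,4)='T' (+3 fires, +1 burnt)
Step 2: cell (2,4)='T' (+2 fires, +3 burnt)
Step 3: cell (2,4)='T' (+4 fires, +2 burnt)
Step 4: cell (2,4)='T' (+4 fires, +4 burnt)
Step 5: cell (2,4)='F' (+5 fires, +4 burnt)
  -> target ignites at step 5
Step 6: cell (2,4)='.' (+2 fires, +5 burnt)
Step 7: cell (2,4)='.' (+0 fires, +2 burnt)
  fire out at step 7

5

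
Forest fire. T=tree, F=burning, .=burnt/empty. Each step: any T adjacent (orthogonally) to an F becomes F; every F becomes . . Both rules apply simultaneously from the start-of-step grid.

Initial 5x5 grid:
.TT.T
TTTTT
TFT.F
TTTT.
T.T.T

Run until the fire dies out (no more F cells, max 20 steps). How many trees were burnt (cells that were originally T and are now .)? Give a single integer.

Step 1: +5 fires, +2 burnt (F count now 5)
Step 2: +7 fires, +5 burnt (F count now 7)
Step 3: +4 fires, +7 burnt (F count now 4)
Step 4: +0 fires, +4 burnt (F count now 0)
Fire out after step 4
Initially T: 17, now '.': 24
Total burnt (originally-T cells now '.'): 16

Answer: 16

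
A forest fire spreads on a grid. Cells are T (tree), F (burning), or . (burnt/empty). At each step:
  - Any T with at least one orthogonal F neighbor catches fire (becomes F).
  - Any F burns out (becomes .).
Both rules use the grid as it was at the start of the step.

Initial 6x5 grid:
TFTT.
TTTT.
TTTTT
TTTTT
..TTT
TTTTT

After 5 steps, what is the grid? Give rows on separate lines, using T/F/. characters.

Step 1: 3 trees catch fire, 1 burn out
  F.FT.
  TFTT.
  TTTTT
  TTTTT
  ..TTT
  TTTTT
Step 2: 4 trees catch fire, 3 burn out
  ...F.
  F.FT.
  TFTTT
  TTTTT
  ..TTT
  TTTTT
Step 3: 4 trees catch fire, 4 burn out
  .....
  ...F.
  F.FTT
  TFTTT
  ..TTT
  TTTTT
Step 4: 3 trees catch fire, 4 burn out
  .....
  .....
  ...FT
  F.FTT
  ..TTT
  TTTTT
Step 5: 3 trees catch fire, 3 burn out
  .....
  .....
  ....F
  ...FT
  ..FTT
  TTTTT

.....
.....
....F
...FT
..FTT
TTTTT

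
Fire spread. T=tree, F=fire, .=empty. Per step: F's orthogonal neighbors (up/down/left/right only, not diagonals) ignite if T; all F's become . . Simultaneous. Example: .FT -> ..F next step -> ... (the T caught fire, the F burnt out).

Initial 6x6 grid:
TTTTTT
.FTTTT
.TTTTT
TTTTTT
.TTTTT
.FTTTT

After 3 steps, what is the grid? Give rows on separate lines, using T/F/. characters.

Step 1: 5 trees catch fire, 2 burn out
  TFTTTT
  ..FTTT
  .FTTTT
  TTTTTT
  .FTTTT
  ..FTTT
Step 2: 7 trees catch fire, 5 burn out
  F.FTTT
  ...FTT
  ..FTTT
  TFTTTT
  ..FTTT
  ...FTT
Step 3: 7 trees catch fire, 7 burn out
  ...FTT
  ....FT
  ...FTT
  F.FTTT
  ...FTT
  ....FT

...FTT
....FT
...FTT
F.FTTT
...FTT
....FT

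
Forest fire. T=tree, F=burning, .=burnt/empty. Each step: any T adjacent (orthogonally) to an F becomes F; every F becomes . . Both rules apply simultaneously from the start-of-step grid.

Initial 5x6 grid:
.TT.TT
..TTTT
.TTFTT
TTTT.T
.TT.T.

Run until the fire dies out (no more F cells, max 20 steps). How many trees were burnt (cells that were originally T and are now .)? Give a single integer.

Answer: 19

Derivation:
Step 1: +4 fires, +1 burnt (F count now 4)
Step 2: +5 fires, +4 burnt (F count now 5)
Step 3: +6 fires, +5 burnt (F count now 6)
Step 4: +4 fires, +6 burnt (F count now 4)
Step 5: +0 fires, +4 burnt (F count now 0)
Fire out after step 5
Initially T: 20, now '.': 29
Total burnt (originally-T cells now '.'): 19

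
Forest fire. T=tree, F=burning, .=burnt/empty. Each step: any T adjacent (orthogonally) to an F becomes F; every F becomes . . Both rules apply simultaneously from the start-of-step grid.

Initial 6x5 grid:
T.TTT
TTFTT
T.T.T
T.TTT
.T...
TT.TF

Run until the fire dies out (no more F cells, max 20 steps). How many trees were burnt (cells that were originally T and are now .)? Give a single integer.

Answer: 16

Derivation:
Step 1: +5 fires, +2 burnt (F count now 5)
Step 2: +4 fires, +5 burnt (F count now 4)
Step 3: +5 fires, +4 burnt (F count now 5)
Step 4: +2 fires, +5 burnt (F count now 2)
Step 5: +0 fires, +2 burnt (F count now 0)
Fire out after step 5
Initially T: 19, now '.': 27
Total burnt (originally-T cells now '.'): 16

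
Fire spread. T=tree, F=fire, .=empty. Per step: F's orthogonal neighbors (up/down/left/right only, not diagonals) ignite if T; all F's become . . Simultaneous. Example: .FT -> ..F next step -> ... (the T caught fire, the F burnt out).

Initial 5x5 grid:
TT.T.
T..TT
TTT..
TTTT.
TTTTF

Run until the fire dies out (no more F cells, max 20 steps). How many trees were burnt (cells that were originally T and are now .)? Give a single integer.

Step 1: +1 fires, +1 burnt (F count now 1)
Step 2: +2 fires, +1 burnt (F count now 2)
Step 3: +2 fires, +2 burnt (F count now 2)
Step 4: +3 fires, +2 burnt (F count now 3)
Step 5: +2 fires, +3 burnt (F count now 2)
Step 6: +1 fires, +2 burnt (F count now 1)
Step 7: +1 fires, +1 burnt (F count now 1)
Step 8: +1 fires, +1 burnt (F count now 1)
Step 9: +1 fires, +1 burnt (F count now 1)
Step 10: +0 fires, +1 burnt (F count now 0)
Fire out after step 10
Initially T: 17, now '.': 22
Total burnt (originally-T cells now '.'): 14

Answer: 14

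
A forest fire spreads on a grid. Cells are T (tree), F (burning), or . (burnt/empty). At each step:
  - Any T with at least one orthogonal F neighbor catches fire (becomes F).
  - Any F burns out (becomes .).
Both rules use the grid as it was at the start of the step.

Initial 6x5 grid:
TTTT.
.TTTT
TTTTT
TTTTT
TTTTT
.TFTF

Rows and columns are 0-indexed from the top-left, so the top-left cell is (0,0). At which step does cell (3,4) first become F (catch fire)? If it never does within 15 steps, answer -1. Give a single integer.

Step 1: cell (3,4)='T' (+4 fires, +2 burnt)
Step 2: cell (3,4)='F' (+4 fires, +4 burnt)
  -> target ignites at step 2
Step 3: cell (3,4)='.' (+5 fires, +4 burnt)
Step 4: cell (3,4)='.' (+5 fires, +5 burnt)
Step 5: cell (3,4)='.' (+4 fires, +5 burnt)
Step 6: cell (3,4)='.' (+2 fires, +4 burnt)
Step 7: cell (3,4)='.' (+1 fires, +2 burnt)
Step 8: cell (3,4)='.' (+0 fires, +1 burnt)
  fire out at step 8

2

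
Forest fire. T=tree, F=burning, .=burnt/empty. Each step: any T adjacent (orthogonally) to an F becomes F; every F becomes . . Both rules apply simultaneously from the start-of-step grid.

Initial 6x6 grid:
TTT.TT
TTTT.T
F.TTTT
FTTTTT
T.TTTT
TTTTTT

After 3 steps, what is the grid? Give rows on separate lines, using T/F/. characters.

Step 1: 3 trees catch fire, 2 burn out
  TTT.TT
  FTTT.T
  ..TTTT
  .FTTTT
  F.TTTT
  TTTTTT
Step 2: 4 trees catch fire, 3 burn out
  FTT.TT
  .FTT.T
  ..TTTT
  ..FTTT
  ..TTTT
  FTTTTT
Step 3: 6 trees catch fire, 4 burn out
  .FT.TT
  ..FT.T
  ..FTTT
  ...FTT
  ..FTTT
  .FTTTT

.FT.TT
..FT.T
..FTTT
...FTT
..FTTT
.FTTTT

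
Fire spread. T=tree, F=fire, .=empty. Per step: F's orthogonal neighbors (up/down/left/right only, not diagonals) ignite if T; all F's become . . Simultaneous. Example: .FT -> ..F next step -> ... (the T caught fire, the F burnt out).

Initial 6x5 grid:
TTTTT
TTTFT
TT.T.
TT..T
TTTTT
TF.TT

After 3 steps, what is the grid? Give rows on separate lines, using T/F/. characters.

Step 1: 6 trees catch fire, 2 burn out
  TTTFT
  TTF.F
  TT.F.
  TT..T
  TFTTT
  F..TT
Step 2: 6 trees catch fire, 6 burn out
  TTF.F
  TF...
  TT...
  TF..T
  F.FTT
  ...TT
Step 3: 5 trees catch fire, 6 burn out
  TF...
  F....
  TF...
  F...T
  ...FT
  ...TT

TF...
F....
TF...
F...T
...FT
...TT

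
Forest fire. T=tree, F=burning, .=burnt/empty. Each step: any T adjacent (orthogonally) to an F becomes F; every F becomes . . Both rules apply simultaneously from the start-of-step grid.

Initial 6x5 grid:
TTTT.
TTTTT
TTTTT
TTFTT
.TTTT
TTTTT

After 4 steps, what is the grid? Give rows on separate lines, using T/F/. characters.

Step 1: 4 trees catch fire, 1 burn out
  TTTT.
  TTTTT
  TTFTT
  TF.FT
  .TFTT
  TTTTT
Step 2: 8 trees catch fire, 4 burn out
  TTTT.
  TTFTT
  TF.FT
  F...F
  .F.FT
  TTFTT
Step 3: 8 trees catch fire, 8 burn out
  TTFT.
  TF.FT
  F...F
  .....
  ....F
  TF.FT
Step 4: 6 trees catch fire, 8 burn out
  TF.F.
  F...F
  .....
  .....
  .....
  F...F

TF.F.
F...F
.....
.....
.....
F...F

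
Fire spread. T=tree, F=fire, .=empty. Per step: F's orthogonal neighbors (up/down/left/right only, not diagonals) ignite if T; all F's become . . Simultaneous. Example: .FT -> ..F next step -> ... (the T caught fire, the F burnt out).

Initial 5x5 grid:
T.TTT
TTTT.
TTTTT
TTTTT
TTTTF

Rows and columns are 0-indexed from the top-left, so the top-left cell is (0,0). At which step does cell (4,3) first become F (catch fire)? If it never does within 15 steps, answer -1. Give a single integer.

Step 1: cell (4,3)='F' (+2 fires, +1 burnt)
  -> target ignites at step 1
Step 2: cell (4,3)='.' (+3 fires, +2 burnt)
Step 3: cell (4,3)='.' (+3 fires, +3 burnt)
Step 4: cell (4,3)='.' (+4 fires, +3 burnt)
Step 5: cell (4,3)='.' (+4 fires, +4 burnt)
Step 6: cell (4,3)='.' (+4 fires, +4 burnt)
Step 7: cell (4,3)='.' (+1 fires, +4 burnt)
Step 8: cell (4,3)='.' (+1 fires, +1 burnt)
Step 9: cell (4,3)='.' (+0 fires, +1 burnt)
  fire out at step 9

1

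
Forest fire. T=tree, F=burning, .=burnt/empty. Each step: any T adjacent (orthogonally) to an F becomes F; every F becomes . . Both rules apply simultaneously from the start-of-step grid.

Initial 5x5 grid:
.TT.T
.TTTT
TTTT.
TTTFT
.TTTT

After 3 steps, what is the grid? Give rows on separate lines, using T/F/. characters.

Step 1: 4 trees catch fire, 1 burn out
  .TT.T
  .TTTT
  TTTF.
  TTF.F
  .TTFT
Step 2: 5 trees catch fire, 4 burn out
  .TT.T
  .TTFT
  TTF..
  TF...
  .TF.F
Step 3: 5 trees catch fire, 5 burn out
  .TT.T
  .TF.F
  TF...
  F....
  .F...

.TT.T
.TF.F
TF...
F....
.F...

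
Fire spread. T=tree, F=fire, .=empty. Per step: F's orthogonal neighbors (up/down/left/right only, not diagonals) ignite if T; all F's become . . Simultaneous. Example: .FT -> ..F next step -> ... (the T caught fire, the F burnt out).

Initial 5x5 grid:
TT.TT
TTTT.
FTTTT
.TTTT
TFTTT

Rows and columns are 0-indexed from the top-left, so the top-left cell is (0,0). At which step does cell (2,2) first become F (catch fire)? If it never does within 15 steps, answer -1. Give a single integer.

Step 1: cell (2,2)='T' (+5 fires, +2 burnt)
Step 2: cell (2,2)='F' (+5 fires, +5 burnt)
  -> target ignites at step 2
Step 3: cell (2,2)='.' (+5 fires, +5 burnt)
Step 4: cell (2,2)='.' (+3 fires, +5 burnt)
Step 5: cell (2,2)='.' (+1 fires, +3 burnt)
Step 6: cell (2,2)='.' (+1 fires, +1 burnt)
Step 7: cell (2,2)='.' (+0 fires, +1 burnt)
  fire out at step 7

2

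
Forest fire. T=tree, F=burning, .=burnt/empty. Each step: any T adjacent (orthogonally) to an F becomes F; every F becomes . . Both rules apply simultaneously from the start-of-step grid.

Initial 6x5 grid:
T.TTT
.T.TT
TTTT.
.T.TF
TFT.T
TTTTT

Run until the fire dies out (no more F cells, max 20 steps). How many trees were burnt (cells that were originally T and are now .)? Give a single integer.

Step 1: +6 fires, +2 burnt (F count now 6)
Step 2: +5 fires, +6 burnt (F count now 5)
Step 3: +5 fires, +5 burnt (F count now 5)
Step 4: +2 fires, +5 burnt (F count now 2)
Step 5: +2 fires, +2 burnt (F count now 2)
Step 6: +0 fires, +2 burnt (F count now 0)
Fire out after step 6
Initially T: 21, now '.': 29
Total burnt (originally-T cells now '.'): 20

Answer: 20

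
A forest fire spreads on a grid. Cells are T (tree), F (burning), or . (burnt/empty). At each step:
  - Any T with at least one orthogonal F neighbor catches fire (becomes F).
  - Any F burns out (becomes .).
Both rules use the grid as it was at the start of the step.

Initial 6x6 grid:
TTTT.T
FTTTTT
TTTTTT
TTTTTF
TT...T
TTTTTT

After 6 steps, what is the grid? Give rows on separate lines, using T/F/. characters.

Step 1: 6 trees catch fire, 2 burn out
  FTTT.T
  .FTTTT
  FTTTTF
  TTTTF.
  TT...F
  TTTTTT
Step 2: 8 trees catch fire, 6 burn out
  .FTT.T
  ..FTTF
  .FTTF.
  FTTF..
  TT....
  TTTTTF
Step 3: 10 trees catch fire, 8 burn out
  ..FT.F
  ...FF.
  ..FF..
  .FF...
  FT....
  TTTTF.
Step 4: 4 trees catch fire, 10 burn out
  ...F..
  ......
  ......
  ......
  .F....
  FTTF..
Step 5: 2 trees catch fire, 4 burn out
  ......
  ......
  ......
  ......
  ......
  .FF...
Step 6: 0 trees catch fire, 2 burn out
  ......
  ......
  ......
  ......
  ......
  ......

......
......
......
......
......
......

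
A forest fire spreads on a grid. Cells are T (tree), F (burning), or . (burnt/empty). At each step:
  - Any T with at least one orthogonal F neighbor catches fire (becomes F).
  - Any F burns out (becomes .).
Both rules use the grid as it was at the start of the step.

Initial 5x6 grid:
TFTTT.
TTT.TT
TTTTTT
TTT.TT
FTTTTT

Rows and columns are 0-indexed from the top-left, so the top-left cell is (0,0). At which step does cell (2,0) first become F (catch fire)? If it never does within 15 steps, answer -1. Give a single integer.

Step 1: cell (2,0)='T' (+5 fires, +2 burnt)
Step 2: cell (2,0)='F' (+7 fires, +5 burnt)
  -> target ignites at step 2
Step 3: cell (2,0)='.' (+4 fires, +7 burnt)
Step 4: cell (2,0)='.' (+3 fires, +4 burnt)
Step 5: cell (2,0)='.' (+4 fires, +3 burnt)
Step 6: cell (2,0)='.' (+2 fires, +4 burnt)
Step 7: cell (2,0)='.' (+0 fires, +2 burnt)
  fire out at step 7

2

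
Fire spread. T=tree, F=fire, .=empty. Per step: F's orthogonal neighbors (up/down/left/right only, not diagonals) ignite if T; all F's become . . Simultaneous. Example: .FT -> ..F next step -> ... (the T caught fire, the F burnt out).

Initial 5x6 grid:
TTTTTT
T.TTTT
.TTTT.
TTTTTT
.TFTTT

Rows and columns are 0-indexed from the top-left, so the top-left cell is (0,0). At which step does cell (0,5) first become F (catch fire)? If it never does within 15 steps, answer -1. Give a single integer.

Step 1: cell (0,5)='T' (+3 fires, +1 burnt)
Step 2: cell (0,5)='T' (+4 fires, +3 burnt)
Step 3: cell (0,5)='T' (+6 fires, +4 burnt)
Step 4: cell (0,5)='T' (+4 fires, +6 burnt)
Step 5: cell (0,5)='T' (+3 fires, +4 burnt)
Step 6: cell (0,5)='T' (+3 fires, +3 burnt)
Step 7: cell (0,5)='F' (+2 fires, +3 burnt)
  -> target ignites at step 7
Step 8: cell (0,5)='.' (+0 fires, +2 burnt)
  fire out at step 8

7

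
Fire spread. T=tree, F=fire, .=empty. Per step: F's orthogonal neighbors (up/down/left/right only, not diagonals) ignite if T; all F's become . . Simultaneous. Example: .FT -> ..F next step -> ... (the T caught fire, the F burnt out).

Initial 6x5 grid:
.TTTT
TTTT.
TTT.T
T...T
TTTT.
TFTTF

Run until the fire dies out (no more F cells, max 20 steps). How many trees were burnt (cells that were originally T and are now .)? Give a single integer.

Answer: 19

Derivation:
Step 1: +4 fires, +2 burnt (F count now 4)
Step 2: +3 fires, +4 burnt (F count now 3)
Step 3: +1 fires, +3 burnt (F count now 1)
Step 4: +1 fires, +1 burnt (F count now 1)
Step 5: +2 fires, +1 burnt (F count now 2)
Step 6: +2 fires, +2 burnt (F count now 2)
Step 7: +2 fires, +2 burnt (F count now 2)
Step 8: +2 fires, +2 burnt (F count now 2)
Step 9: +1 fires, +2 burnt (F count now 1)
Step 10: +1 fires, +1 burnt (F count now 1)
Step 11: +0 fires, +1 burnt (F count now 0)
Fire out after step 11
Initially T: 21, now '.': 28
Total burnt (originally-T cells now '.'): 19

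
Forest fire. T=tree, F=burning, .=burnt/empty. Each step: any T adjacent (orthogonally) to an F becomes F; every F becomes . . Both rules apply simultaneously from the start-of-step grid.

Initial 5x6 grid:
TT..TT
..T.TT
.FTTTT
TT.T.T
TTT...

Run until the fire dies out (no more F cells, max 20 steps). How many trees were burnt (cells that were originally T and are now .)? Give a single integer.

Answer: 16

Derivation:
Step 1: +2 fires, +1 burnt (F count now 2)
Step 2: +4 fires, +2 burnt (F count now 4)
Step 3: +4 fires, +4 burnt (F count now 4)
Step 4: +2 fires, +4 burnt (F count now 2)
Step 5: +3 fires, +2 burnt (F count now 3)
Step 6: +1 fires, +3 burnt (F count now 1)
Step 7: +0 fires, +1 burnt (F count now 0)
Fire out after step 7
Initially T: 18, now '.': 28
Total burnt (originally-T cells now '.'): 16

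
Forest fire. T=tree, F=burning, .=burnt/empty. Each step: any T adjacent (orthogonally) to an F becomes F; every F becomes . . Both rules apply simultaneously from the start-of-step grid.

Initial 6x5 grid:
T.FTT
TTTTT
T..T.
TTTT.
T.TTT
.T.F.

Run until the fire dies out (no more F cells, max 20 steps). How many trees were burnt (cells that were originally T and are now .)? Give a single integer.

Answer: 18

Derivation:
Step 1: +3 fires, +2 burnt (F count now 3)
Step 2: +6 fires, +3 burnt (F count now 6)
Step 3: +4 fires, +6 burnt (F count now 4)
Step 4: +3 fires, +4 burnt (F count now 3)
Step 5: +1 fires, +3 burnt (F count now 1)
Step 6: +1 fires, +1 burnt (F count now 1)
Step 7: +0 fires, +1 burnt (F count now 0)
Fire out after step 7
Initially T: 19, now '.': 29
Total burnt (originally-T cells now '.'): 18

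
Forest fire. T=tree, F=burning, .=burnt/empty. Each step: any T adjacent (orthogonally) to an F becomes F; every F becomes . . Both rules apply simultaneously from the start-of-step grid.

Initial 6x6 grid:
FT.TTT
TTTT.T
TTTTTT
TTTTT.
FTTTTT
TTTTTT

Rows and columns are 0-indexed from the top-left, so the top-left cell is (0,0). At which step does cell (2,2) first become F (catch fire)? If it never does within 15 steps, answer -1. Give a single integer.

Step 1: cell (2,2)='T' (+5 fires, +2 burnt)
Step 2: cell (2,2)='T' (+5 fires, +5 burnt)
Step 3: cell (2,2)='T' (+5 fires, +5 burnt)
Step 4: cell (2,2)='F' (+5 fires, +5 burnt)
  -> target ignites at step 4
Step 5: cell (2,2)='.' (+5 fires, +5 burnt)
Step 6: cell (2,2)='.' (+3 fires, +5 burnt)
Step 7: cell (2,2)='.' (+2 fires, +3 burnt)
Step 8: cell (2,2)='.' (+1 fires, +2 burnt)
Step 9: cell (2,2)='.' (+0 fires, +1 burnt)
  fire out at step 9

4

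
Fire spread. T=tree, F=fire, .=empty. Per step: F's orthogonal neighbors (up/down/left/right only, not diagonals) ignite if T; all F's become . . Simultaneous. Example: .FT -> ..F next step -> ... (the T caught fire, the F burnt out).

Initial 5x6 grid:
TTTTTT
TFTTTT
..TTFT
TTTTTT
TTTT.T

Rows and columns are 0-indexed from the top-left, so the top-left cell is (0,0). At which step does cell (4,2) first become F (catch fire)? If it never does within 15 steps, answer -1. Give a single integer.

Step 1: cell (4,2)='T' (+7 fires, +2 burnt)
Step 2: cell (4,2)='T' (+8 fires, +7 burnt)
Step 3: cell (4,2)='T' (+5 fires, +8 burnt)
Step 4: cell (4,2)='F' (+2 fires, +5 burnt)
  -> target ignites at step 4
Step 5: cell (4,2)='.' (+2 fires, +2 burnt)
Step 6: cell (4,2)='.' (+1 fires, +2 burnt)
Step 7: cell (4,2)='.' (+0 fires, +1 burnt)
  fire out at step 7

4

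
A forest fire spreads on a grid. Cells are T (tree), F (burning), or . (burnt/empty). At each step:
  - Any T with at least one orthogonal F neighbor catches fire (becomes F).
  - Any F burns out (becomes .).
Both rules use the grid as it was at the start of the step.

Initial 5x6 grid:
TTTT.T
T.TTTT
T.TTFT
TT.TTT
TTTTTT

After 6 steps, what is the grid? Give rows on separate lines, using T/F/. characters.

Step 1: 4 trees catch fire, 1 burn out
  TTTT.T
  T.TTFT
  T.TF.F
  TT.TFT
  TTTTTT
Step 2: 6 trees catch fire, 4 burn out
  TTTT.T
  T.TF.F
  T.F...
  TT.F.F
  TTTTFT
Step 3: 5 trees catch fire, 6 burn out
  TTTF.F
  T.F...
  T.....
  TT....
  TTTF.F
Step 4: 2 trees catch fire, 5 burn out
  TTF...
  T.....
  T.....
  TT....
  TTF...
Step 5: 2 trees catch fire, 2 burn out
  TF....
  T.....
  T.....
  TT....
  TF....
Step 6: 3 trees catch fire, 2 burn out
  F.....
  T.....
  T.....
  TF....
  F.....

F.....
T.....
T.....
TF....
F.....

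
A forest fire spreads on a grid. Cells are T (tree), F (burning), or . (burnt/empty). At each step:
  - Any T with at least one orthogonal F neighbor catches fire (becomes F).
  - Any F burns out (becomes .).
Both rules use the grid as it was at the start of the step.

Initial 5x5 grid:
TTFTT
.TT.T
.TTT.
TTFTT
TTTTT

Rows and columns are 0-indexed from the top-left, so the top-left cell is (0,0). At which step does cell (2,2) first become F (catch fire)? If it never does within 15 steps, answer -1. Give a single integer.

Step 1: cell (2,2)='F' (+7 fires, +2 burnt)
  -> target ignites at step 1
Step 2: cell (2,2)='.' (+9 fires, +7 burnt)
Step 3: cell (2,2)='.' (+3 fires, +9 burnt)
Step 4: cell (2,2)='.' (+0 fires, +3 burnt)
  fire out at step 4

1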